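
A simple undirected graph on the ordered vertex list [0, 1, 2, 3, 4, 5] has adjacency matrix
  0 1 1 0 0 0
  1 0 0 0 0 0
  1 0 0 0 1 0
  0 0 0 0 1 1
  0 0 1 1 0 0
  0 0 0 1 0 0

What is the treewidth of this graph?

A width-1 tree decomposition is:
Bags: B1 = {0, 1}  B2 = {0, 2}  B3 = {2, 4}  B4 = {3, 4}  B5 = {3, 5}
Tree: B1–B2, B2–B3, B3–B4, B4–B5
Every bag has size at most 2, so the width is 2 − 1 = 1 and tw(G) ≤ 1. G has an edge, so its treewidth is at least 1. Therefore the treewidth is 1.

1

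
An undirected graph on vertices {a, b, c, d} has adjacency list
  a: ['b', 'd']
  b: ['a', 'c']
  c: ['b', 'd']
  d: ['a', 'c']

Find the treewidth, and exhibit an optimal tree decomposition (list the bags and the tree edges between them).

Treewidth 2.
One optimal decomposition is:
Bags: B1 = {a, b, c}  B2 = {a, c, d}
Tree: B1–B2

Every bag has size at most 3, so the width is 3 − 1 = 2 and tw(G) ≤ 2. The edges c–b–a–d–c form a cycle, so G is not a tree and its treewidth is at least 2. Combining the bounds, tw(G) = 2.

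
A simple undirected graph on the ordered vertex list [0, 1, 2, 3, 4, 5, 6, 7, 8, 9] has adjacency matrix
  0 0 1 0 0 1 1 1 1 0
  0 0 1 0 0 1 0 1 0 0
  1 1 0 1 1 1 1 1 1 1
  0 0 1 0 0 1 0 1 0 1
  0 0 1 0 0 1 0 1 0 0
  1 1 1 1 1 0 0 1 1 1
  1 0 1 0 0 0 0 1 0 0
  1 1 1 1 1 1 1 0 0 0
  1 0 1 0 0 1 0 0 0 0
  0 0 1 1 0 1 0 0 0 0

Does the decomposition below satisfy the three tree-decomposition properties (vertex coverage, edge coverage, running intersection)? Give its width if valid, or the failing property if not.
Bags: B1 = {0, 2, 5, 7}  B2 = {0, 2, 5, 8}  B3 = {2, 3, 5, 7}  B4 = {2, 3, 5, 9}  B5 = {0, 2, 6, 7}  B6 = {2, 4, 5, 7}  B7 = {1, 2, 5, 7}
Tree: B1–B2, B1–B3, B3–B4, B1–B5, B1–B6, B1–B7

Vertex coverage: the bags together contain {0, 1, 2, 3, 4, 5, 6, 7, 8, 9}, the full vertex set. Edge coverage: each edge of G has both endpoints in at least one bag. Running intersection: for every vertex, the bags containing it form a connected subtree. All three properties hold, so this is a valid tree decomposition of width max|bag| − 1 = 3, and hence tw(G) ≤ 3.

Yes; width 3.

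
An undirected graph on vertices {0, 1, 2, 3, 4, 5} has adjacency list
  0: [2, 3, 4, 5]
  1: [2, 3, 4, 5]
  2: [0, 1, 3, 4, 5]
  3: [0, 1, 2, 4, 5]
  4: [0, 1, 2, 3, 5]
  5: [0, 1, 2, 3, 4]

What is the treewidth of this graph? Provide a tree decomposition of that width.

Every bag has size at most 5, so the width is 5 − 1 = 4 and tw(G) ≤ 4. For the lower bound, the 5 vertices {0, 2, 3, 4, 5} are pairwise adjacent, and any tree decomposition puts a clique entirely inside one bag — forcing width ≥ 4. Hence tw(G) = 4 exactly.

Treewidth 4.
One such decomposition:
Bags: B1 = {0, 2, 3, 4, 5}  B2 = {1, 2, 3, 4, 5}
Tree: B1–B2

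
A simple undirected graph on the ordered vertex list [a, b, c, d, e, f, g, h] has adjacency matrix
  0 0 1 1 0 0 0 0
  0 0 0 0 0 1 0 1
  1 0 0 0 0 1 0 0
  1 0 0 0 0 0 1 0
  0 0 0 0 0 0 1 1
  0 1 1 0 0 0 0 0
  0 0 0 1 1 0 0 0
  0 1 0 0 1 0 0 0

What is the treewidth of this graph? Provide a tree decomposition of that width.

Every bag has size at most 3, so the width is 3 − 1 = 2 and tw(G) ≤ 2. For the lower bound, G contains the cycle g–d–a–c–f–b–h–e–g, so G is not a forest; only forests have treewidth ≤ 1, hence tw(G) ≥ 2. Hence tw(G) = 2 exactly.

Treewidth 2.
One such decomposition:
Bags: B1 = {a, d, g}  B2 = {a, c, g}  B3 = {c, f, g}  B4 = {b, f, g}  B5 = {b, g, h}  B6 = {e, g, h}
Tree: B1–B2, B2–B3, B3–B4, B4–B5, B5–B6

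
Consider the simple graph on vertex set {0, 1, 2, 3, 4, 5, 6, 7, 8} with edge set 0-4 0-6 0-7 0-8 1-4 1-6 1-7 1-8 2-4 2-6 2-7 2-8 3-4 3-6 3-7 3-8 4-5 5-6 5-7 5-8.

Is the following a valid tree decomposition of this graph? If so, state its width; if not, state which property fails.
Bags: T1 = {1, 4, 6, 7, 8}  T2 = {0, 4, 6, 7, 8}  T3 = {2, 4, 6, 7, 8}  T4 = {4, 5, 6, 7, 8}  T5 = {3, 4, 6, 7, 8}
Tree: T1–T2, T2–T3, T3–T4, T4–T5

Every vertex of G appears in some bag (union = {0, 1, 2, 3, 4, 5, 6, 7, 8}); every edge is covered by a bag; and for each vertex v the set of bags containing v is connected in the bag tree. The decomposition is therefore valid. The largest bag has 5 vertices, so the width is 4.

Yes; width 4.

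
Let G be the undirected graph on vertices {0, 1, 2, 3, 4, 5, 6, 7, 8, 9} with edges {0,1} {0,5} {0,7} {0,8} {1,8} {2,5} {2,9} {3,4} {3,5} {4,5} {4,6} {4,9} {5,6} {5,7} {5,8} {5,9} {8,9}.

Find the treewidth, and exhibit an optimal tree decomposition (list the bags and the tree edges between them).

The largest bag has 3 vertices, giving width 2; this decomposition certifies tw(G) ≤ 2. Conversely, {0, 1, 8} is a clique of size 3, and the vertices of any clique must share a bag in every tree decomposition; so some bag has ≥ 3 vertices and tw(G) ≥ 2. The upper and lower bounds meet at 2, so that is the treewidth.

Treewidth 2.
One optimal decomposition is:
Bags: B1 = {5, 8, 9}  B2 = {0, 5, 8}  B3 = {0, 1, 8}  B4 = {2, 5, 9}  B5 = {4, 5, 9}  B6 = {0, 5, 7}  B7 = {4, 5, 6}  B8 = {3, 4, 5}
Tree: B1–B2, B2–B3, B1–B4, B4–B5, B2–B6, B5–B7, B5–B8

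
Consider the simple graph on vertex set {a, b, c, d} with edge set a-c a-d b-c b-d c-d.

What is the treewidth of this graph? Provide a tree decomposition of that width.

Every bag has size at most 3, so the width is 3 − 1 = 2 and tw(G) ≤ 2. On the other hand G contains the 3-clique {a, c, d}. A clique must lie in a single bag of any decomposition, so no decomposition can have width below 2. Therefore the treewidth is 2.

Treewidth 2.
One optimal decomposition is:
Bags: B1 = {b, c, d}  B2 = {a, c, d}
Tree: B1–B2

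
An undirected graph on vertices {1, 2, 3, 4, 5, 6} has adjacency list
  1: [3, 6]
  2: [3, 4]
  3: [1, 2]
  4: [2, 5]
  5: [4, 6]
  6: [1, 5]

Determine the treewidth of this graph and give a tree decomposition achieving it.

Every bag has size at most 3, so the width is 3 − 1 = 2 and tw(G) ≤ 2. The edges 3–2–4–5–6–1–3 form a cycle, so G is not a tree and its treewidth is at least 2. Combining the bounds, tw(G) = 2.

Treewidth 2.
One optimal decomposition is:
Bags: B1 = {2, 3, 4}  B2 = {3, 4, 5}  B3 = {3, 5, 6}  B4 = {1, 3, 6}
Tree: B1–B2, B2–B3, B3–B4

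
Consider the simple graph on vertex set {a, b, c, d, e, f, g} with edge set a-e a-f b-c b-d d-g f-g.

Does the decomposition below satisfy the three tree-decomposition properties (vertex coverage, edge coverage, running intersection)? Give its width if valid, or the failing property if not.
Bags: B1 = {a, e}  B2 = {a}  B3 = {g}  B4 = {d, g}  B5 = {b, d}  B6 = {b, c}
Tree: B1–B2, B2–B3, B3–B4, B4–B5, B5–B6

A tree decomposition must satisfy three properties: every vertex lies in some bag; for every edge, both endpoints lie together in some bag; and for every vertex, the bags containing it form a connected subtree. Here vertex f appears in no bag, so the decomposition is invalid.

No — vertex f appears in no bag.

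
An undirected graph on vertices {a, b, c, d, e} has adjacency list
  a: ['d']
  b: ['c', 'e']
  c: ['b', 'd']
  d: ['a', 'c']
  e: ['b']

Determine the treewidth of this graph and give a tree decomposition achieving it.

Treewidth 1.
One optimal decomposition is:
Bags: B1 = {a, d}  B2 = {c, d}  B3 = {b, c}  B4 = {b, e}
Tree: B1–B2, B2–B3, B3–B4

Each bag holds 2 vertices, so the decomposition has width 1, which upper-bounds the treewidth. Since G has at least one edge (e.g. a–d), it is not an edgeless graph, so tw(G) ≥ 1. Combining the bounds, tw(G) = 1.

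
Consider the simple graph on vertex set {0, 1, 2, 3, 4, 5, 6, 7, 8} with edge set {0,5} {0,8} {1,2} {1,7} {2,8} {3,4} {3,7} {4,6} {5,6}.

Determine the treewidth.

A width-2 tree decomposition is:
Bags: B1 = {1, 2, 7}  B2 = {2, 7, 8}  B3 = {0, 7, 8}  B4 = {0, 5, 7}  B5 = {5, 6, 7}  B6 = {4, 6, 7}  B7 = {3, 4, 7}
Tree: B1–B2, B2–B3, B3–B4, B4–B5, B5–B6, B6–B7
Each bag holds 3 vertices, so the decomposition has width 2, which upper-bounds the treewidth. The edges 7–1–2–8–0–5–6–4–3–7 form a cycle, so G is not a tree and its treewidth is at least 2. Hence tw(G) = 2 exactly.

2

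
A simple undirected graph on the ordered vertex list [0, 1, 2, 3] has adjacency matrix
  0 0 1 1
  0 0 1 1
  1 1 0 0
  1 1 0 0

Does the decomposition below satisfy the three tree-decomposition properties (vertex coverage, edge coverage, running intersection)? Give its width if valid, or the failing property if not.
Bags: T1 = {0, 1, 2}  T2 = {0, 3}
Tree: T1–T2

No — edge (1,3) lies in no bag.

A tree decomposition must satisfy three properties: every vertex lies in some bag; for every edge, both endpoints lie together in some bag; and for every vertex, the bags containing it form a connected subtree. Here edge (1,3) lies in no bag, so the decomposition is invalid.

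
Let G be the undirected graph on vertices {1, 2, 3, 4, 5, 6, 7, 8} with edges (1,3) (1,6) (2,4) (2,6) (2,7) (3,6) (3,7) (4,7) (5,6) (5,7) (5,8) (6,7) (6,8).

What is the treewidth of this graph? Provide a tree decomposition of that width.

Each bag holds 3 vertices, so the decomposition has width 2, which upper-bounds the treewidth. On the other hand G contains the 3-clique {2, 4, 7}. A clique must lie in a single bag of any decomposition, so no decomposition can have width below 2. Combining the bounds, tw(G) = 2.

Treewidth 2.
One such decomposition:
Bags: B1 = {5, 6, 7}  B2 = {3, 6, 7}  B3 = {1, 3, 6}  B4 = {5, 6, 8}  B5 = {2, 6, 7}  B6 = {2, 4, 7}
Tree: B1–B2, B2–B3, B1–B4, B1–B5, B5–B6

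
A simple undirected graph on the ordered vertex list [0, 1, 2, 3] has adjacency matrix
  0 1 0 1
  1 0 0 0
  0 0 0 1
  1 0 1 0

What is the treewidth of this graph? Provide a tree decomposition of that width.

Treewidth 1.
One such decomposition:
Bags: B1 = {0, 1}  B2 = {0, 3}  B3 = {2, 3}
Tree: B1–B2, B2–B3

Each bag holds 2 vertices, so the decomposition has width 1, which upper-bounds the treewidth. Since G has at least one edge (e.g. 1–0), it is not an edgeless graph, so tw(G) ≥ 1. Combining the bounds, tw(G) = 1.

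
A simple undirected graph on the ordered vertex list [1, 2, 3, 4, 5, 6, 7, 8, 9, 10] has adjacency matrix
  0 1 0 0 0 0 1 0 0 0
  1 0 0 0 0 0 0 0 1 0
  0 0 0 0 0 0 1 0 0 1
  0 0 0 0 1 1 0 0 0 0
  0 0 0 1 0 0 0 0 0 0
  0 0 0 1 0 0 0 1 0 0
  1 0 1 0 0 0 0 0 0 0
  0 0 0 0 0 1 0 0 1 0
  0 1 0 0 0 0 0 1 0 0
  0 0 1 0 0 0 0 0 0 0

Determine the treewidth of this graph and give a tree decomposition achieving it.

Every bag has size at most 2, so the width is 2 − 1 = 1 and tw(G) ≤ 1. Since G has at least one edge (e.g. 5–4), it is not an edgeless graph, so tw(G) ≥ 1. The upper and lower bounds meet at 1, so that is the treewidth.

Treewidth 1.
One optimal decomposition is:
Bags: B1 = {4, 5}  B2 = {4, 6}  B3 = {6, 8}  B4 = {8, 9}  B5 = {2, 9}  B6 = {1, 2}  B7 = {1, 7}  B8 = {3, 7}  B9 = {3, 10}
Tree: B1–B2, B2–B3, B3–B4, B4–B5, B5–B6, B6–B7, B7–B8, B8–B9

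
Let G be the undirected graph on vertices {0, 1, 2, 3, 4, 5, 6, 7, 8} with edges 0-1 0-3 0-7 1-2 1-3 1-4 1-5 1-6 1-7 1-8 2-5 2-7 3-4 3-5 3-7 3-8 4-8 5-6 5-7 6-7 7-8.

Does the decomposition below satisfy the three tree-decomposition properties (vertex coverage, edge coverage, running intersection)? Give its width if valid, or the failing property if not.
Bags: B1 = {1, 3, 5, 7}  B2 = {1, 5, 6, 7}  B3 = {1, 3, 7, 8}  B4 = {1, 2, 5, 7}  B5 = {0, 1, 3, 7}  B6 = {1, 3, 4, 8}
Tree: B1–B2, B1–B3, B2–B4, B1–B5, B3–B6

Vertex coverage: the bags together contain {0, 1, 2, 3, 4, 5, 6, 7, 8}, the full vertex set. Edge coverage: each edge of G has both endpoints in at least one bag. Running intersection: for every vertex, the bags containing it form a connected subtree. All three properties hold, so this is a valid tree decomposition of width max|bag| − 1 = 3, and hence tw(G) ≤ 3.

Yes; width 3.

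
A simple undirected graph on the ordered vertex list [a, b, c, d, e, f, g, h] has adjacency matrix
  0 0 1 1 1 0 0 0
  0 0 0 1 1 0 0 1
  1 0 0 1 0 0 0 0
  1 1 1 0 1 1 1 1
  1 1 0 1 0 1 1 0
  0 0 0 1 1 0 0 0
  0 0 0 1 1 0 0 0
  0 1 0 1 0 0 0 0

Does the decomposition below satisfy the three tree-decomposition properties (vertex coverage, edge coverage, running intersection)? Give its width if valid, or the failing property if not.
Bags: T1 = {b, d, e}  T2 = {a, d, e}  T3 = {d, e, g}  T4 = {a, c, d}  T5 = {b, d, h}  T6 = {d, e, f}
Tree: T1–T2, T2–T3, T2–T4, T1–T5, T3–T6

Yes; width 2.

Checking the three conditions: (i) the bags cover all of {a, b, c, d, e, f, g, h}; (ii) for each edge, some bag contains both endpoints; (iii) the bags containing any fixed vertex form a subtree. All hold, so the decomposition is valid with width 3 − 1 = 2.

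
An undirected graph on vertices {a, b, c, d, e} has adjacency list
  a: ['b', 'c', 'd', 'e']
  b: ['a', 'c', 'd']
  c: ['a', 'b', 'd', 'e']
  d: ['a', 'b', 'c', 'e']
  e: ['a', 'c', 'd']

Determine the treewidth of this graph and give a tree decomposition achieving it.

Each bag holds 4 vertices, so the decomposition has width 3, which upper-bounds the treewidth. For the lower bound, the 4 vertices {a, c, d, e} are pairwise adjacent, and any tree decomposition puts a clique entirely inside one bag — forcing width ≥ 3. Therefore the treewidth is 3.

Treewidth 3.
One such decomposition:
Bags: B1 = {a, b, c, d}  B2 = {a, c, d, e}
Tree: B1–B2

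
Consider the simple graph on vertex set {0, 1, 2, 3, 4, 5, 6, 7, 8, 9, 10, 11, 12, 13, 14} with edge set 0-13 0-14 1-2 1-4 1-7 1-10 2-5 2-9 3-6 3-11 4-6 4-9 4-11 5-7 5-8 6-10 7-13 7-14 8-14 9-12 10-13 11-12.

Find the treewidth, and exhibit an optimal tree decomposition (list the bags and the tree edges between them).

Treewidth 3.
One optimal decomposition is:
Bags: B1 = {0, 8, 13, 14}  B2 = {7, 8, 13, 14}  B3 = {5, 7, 8, 13}  B4 = {5, 7, 10, 13}  B5 = {1, 5, 7, 10}  B6 = {1, 2, 5, 10}  B7 = {1, 2, 6, 10}  B8 = {1, 2, 4, 6}  B9 = {2, 4, 6, 9}  B10 = {3, 4, 6, 9}  B11 = {3, 4, 9, 11}  B12 = {3, 9, 11, 12}
Tree: B1–B2, B2–B3, B3–B4, B4–B5, B5–B6, B6–B7, B7–B8, B8–B9, B9–B10, B10–B11, B11–B12

Each bag holds 4 vertices, so the decomposition has width 3, which upper-bounds the treewidth. For the lower bound: the 4 vertex sets {0,8,14}, {13}, {7}, {1,2,5,10} are disjoint, each induces a connected subgraph, and every pair is joined by at least one edge of G. Contracting each set to a single vertex therefore yields K_{4} as a minor, and since treewidth is minor-monotone, tw(G) ≥ tw(K_{4}) = 3. Therefore the treewidth is 3.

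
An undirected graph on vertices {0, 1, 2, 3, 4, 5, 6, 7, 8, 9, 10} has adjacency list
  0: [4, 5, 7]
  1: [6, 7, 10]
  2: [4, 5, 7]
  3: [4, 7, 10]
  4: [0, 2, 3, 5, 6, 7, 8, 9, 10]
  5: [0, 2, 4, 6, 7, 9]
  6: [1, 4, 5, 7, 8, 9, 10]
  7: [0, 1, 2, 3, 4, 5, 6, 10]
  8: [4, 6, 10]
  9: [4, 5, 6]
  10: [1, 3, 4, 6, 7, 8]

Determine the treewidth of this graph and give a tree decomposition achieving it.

Each bag holds 4 vertices, so the decomposition has width 3, which upper-bounds the treewidth. Conversely, {1, 6, 7, 10} is a clique of size 4, and the vertices of any clique must share a bag in every tree decomposition; so some bag has ≥ 4 vertices and tw(G) ≥ 3. The upper and lower bounds meet at 3, so that is the treewidth.

Treewidth 3.
Bags: B1 = {4, 5, 6, 9}  B2 = {4, 5, 6, 7}  B3 = {4, 6, 7, 10}  B4 = {0, 4, 5, 7}  B5 = {1, 6, 7, 10}  B6 = {3, 4, 7, 10}  B7 = {2, 4, 5, 7}  B8 = {4, 6, 8, 10}
Tree: B1–B2, B2–B3, B2–B4, B3–B5, B3–B6, B4–B7, B3–B8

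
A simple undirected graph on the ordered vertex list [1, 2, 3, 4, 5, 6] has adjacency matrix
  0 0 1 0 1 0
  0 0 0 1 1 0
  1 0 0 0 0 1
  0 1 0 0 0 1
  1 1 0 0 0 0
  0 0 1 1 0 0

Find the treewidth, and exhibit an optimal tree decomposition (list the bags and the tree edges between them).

Treewidth 2.
One optimal decomposition is:
Bags: B1 = {1, 3, 6}  B2 = {1, 4, 6}  B3 = {1, 2, 4}  B4 = {1, 2, 5}
Tree: B1–B2, B2–B3, B3–B4

Every bag has size at most 3, so the width is 3 − 1 = 2 and tw(G) ≤ 2. For the lower bound, G contains the cycle 1–3–6–4–2–5–1, so G is not a forest; only forests have treewidth ≤ 1, hence tw(G) ≥ 2. Combining the bounds, tw(G) = 2.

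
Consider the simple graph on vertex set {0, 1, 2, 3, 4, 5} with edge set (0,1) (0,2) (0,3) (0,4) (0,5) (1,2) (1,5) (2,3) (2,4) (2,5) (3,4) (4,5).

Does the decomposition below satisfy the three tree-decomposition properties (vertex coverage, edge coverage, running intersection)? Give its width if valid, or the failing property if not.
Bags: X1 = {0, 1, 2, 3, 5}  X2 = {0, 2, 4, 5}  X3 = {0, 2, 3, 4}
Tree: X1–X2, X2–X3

A tree decomposition must satisfy three properties: every vertex lies in some bag; for every edge, both endpoints lie together in some bag; and for every vertex, the bags containing it form a connected subtree. Here bags containing vertex 3 are not connected in the tree, so the decomposition is invalid.

No — bags containing vertex 3 are not connected in the tree.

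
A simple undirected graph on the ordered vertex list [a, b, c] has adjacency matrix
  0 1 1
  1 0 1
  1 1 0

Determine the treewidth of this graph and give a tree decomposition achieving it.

Treewidth 2.
One such decomposition:
Bags: B1 = {a, b, c}
Tree: (single bag)

With just one bag of size 3, the width is 3 − 1 = 2, so tw(G) ≤ 2. Conversely, {a, b, c} is a clique of size 3, and the vertices of any clique must share a bag in every tree decomposition; so some bag has ≥ 3 vertices and tw(G) ≥ 2. The upper and lower bounds meet at 2, so that is the treewidth.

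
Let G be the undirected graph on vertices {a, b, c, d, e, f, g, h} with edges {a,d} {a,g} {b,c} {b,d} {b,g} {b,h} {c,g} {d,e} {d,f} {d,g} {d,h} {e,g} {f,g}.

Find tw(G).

2

A width-2 tree decomposition is:
Bags: B1 = {b, c, g}  B2 = {b, d, g}  B3 = {a, d, g}  B4 = {b, d, h}  B5 = {d, e, g}  B6 = {d, f, g}
Tree: B1–B2, B2–B3, B2–B4, B2–B5, B5–B6
The largest bag has 3 vertices, giving width 2; this decomposition certifies tw(G) ≤ 2. On the other hand G contains the 3-clique {d, e, g}. A clique must lie in a single bag of any decomposition, so no decomposition can have width below 2. Therefore the treewidth is 2.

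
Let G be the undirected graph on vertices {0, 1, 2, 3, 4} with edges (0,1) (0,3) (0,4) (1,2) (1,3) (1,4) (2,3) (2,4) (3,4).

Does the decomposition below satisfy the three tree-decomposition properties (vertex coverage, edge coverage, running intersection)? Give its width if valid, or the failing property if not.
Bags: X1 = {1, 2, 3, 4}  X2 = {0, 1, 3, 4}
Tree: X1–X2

Yes; width 3.

Every vertex of G appears in some bag (union = {0, 1, 2, 3, 4}); every edge is covered by a bag; and for each vertex v the set of bags containing v is connected in the bag tree. The decomposition is therefore valid. The largest bag has 4 vertices, so the width is 3.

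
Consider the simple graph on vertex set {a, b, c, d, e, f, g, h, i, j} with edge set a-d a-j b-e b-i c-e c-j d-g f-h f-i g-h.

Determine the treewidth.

2

A width-2 tree decomposition is:
Bags: B1 = {d, g, h}  B2 = {d, f, h}  B3 = {d, f, i}  B4 = {b, d, i}  B5 = {b, d, e}  B6 = {c, d, e}  B7 = {c, d, j}  B8 = {a, d, j}
Tree: B1–B2, B2–B3, B3–B4, B4–B5, B5–B6, B6–B7, B7–B8
The largest bag has 3 vertices, giving width 2; this decomposition certifies tw(G) ≤ 2. Since d–g–h–f–i–b–e–c–j–a–d is a cycle in G, G is not acyclic. Forests are exactly the graphs of treewidth ≤ 1, so tw(G) ≥ 2. Therefore the treewidth is 2.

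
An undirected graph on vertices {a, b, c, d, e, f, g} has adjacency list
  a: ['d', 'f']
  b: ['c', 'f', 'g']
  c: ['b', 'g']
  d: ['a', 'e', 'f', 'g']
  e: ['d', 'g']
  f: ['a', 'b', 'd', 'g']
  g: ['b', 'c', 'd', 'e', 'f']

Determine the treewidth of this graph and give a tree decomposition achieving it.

The largest bag has 3 vertices, giving width 2; this decomposition certifies tw(G) ≤ 2. For the lower bound, the 3 vertices {d, e, g} are pairwise adjacent, and any tree decomposition puts a clique entirely inside one bag — forcing width ≥ 2. Combining the bounds, tw(G) = 2.

Treewidth 2.
One optimal decomposition is:
Bags: B1 = {d, f, g}  B2 = {b, f, g}  B3 = {b, c, g}  B4 = {a, d, f}  B5 = {d, e, g}
Tree: B1–B2, B2–B3, B1–B4, B1–B5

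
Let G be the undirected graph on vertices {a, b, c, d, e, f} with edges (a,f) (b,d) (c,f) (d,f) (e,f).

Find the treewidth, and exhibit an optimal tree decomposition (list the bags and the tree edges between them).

Treewidth 1.
One optimal decomposition is:
Bags: B1 = {d, f}  B2 = {c, f}  B3 = {b, d}  B4 = {e, f}  B5 = {a, f}
Tree: B1–B2, B1–B3, B1–B4, B2–B5

Each bag holds 2 vertices, so the decomposition has width 1, which upper-bounds the treewidth. Since G has at least one edge (e.g. f–d), it is not an edgeless graph, so tw(G) ≥ 1. Hence tw(G) = 1 exactly.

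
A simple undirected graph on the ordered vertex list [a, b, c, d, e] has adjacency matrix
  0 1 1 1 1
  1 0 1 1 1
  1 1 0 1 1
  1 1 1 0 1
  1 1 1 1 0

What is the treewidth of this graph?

A width-4 tree decomposition is:
Bags: B1 = {a, b, c, d, e}
Tree: (single bag)
With just one bag of size 5, the width is 5 − 1 = 4, so tw(G) ≤ 4. For the lower bound, the 5 vertices {a, b, c, d, e} are pairwise adjacent, and any tree decomposition puts a clique entirely inside one bag — forcing width ≥ 4. Therefore the treewidth is 4.

4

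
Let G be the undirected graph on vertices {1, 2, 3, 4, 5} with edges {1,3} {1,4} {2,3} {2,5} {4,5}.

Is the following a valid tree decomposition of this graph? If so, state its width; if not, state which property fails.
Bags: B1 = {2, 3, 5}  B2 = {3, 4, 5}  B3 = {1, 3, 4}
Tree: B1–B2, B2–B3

Checking the three conditions: (i) the bags cover all of {1, 2, 3, 4, 5}; (ii) for each edge, some bag contains both endpoints; (iii) the bags containing any fixed vertex form a subtree. All hold, so the decomposition is valid with width 3 − 1 = 2.

Yes; width 2.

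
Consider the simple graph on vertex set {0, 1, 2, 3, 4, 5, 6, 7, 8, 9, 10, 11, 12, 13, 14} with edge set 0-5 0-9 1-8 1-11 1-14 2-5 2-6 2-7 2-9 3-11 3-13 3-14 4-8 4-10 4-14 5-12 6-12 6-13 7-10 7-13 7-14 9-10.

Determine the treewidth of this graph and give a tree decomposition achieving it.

Every bag has size at most 4, so the width is 4 − 1 = 3 and tw(G) ≤ 3. For the lower bound: the 4 vertex sets {0,5,12}, {6}, {2}, {7,9,10,13} are disjoint, each induces a connected subgraph, and every pair is joined by at least one edge of G. Contracting each set to a single vertex therefore yields K_{4} as a minor, and since treewidth is minor-monotone, tw(G) ≥ tw(K_{4}) = 3. The upper and lower bounds meet at 3, so that is the treewidth.

Treewidth 3.
Bags: B1 = {0, 5, 6, 12}  B2 = {0, 2, 5, 6}  B3 = {0, 2, 6, 9}  B4 = {2, 6, 9, 13}  B5 = {2, 7, 9, 13}  B6 = {7, 9, 10, 13}  B7 = {3, 7, 10, 13}  B8 = {3, 7, 10, 14}  B9 = {3, 4, 10, 14}  B10 = {3, 4, 11, 14}  B11 = {1, 4, 11, 14}  B12 = {1, 4, 8, 11}
Tree: B1–B2, B2–B3, B3–B4, B4–B5, B5–B6, B6–B7, B7–B8, B8–B9, B9–B10, B10–B11, B11–B12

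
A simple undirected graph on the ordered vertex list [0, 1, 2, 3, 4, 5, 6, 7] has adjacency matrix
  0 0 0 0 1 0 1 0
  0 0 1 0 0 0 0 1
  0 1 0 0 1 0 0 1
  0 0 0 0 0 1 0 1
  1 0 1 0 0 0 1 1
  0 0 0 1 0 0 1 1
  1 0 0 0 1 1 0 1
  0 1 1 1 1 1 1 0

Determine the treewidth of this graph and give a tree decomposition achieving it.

The largest bag has 3 vertices, giving width 2; this decomposition certifies tw(G) ≤ 2. For the lower bound, the 3 vertices {0, 4, 6} are pairwise adjacent, and any tree decomposition puts a clique entirely inside one bag — forcing width ≥ 2. The upper and lower bounds meet at 2, so that is the treewidth.

Treewidth 2.
Bags: B1 = {4, 6, 7}  B2 = {5, 6, 7}  B3 = {0, 4, 6}  B4 = {2, 4, 7}  B5 = {3, 5, 7}  B6 = {1, 2, 7}
Tree: B1–B2, B1–B3, B1–B4, B2–B5, B4–B6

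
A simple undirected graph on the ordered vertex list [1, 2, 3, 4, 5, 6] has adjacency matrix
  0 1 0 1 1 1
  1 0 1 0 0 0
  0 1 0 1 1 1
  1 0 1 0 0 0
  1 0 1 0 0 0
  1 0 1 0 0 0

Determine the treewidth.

2

A width-2 tree decomposition is:
Bags: B1 = {1, 2, 3}  B2 = {1, 3, 5}  B3 = {1, 3, 4}  B4 = {1, 3, 6}
Tree: B1–B2, B2–B3, B3–B4
Each bag holds 3 vertices, so the decomposition has width 2, which upper-bounds the treewidth. For the lower bound, G contains the cycle 2–3–5–1–2, so G is not a forest; only forests have treewidth ≤ 1, hence tw(G) ≥ 2. The upper and lower bounds meet at 2, so that is the treewidth.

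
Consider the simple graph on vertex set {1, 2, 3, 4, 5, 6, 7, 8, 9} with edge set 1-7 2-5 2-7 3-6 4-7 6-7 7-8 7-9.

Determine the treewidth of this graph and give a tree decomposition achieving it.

Treewidth 1.
One such decomposition:
Bags: B1 = {6, 7}  B2 = {4, 7}  B3 = {7, 9}  B4 = {2, 7}  B5 = {3, 6}  B6 = {1, 7}  B7 = {7, 8}  B8 = {2, 5}
Tree: B1–B2, B1–B3, B3–B4, B1–B5, B1–B6, B4–B7, B4–B8

Each bag holds 2 vertices, so the decomposition has width 1, which upper-bounds the treewidth. Since G has at least one edge (e.g. 7–6), it is not an edgeless graph, so tw(G) ≥ 1. Hence tw(G) = 1 exactly.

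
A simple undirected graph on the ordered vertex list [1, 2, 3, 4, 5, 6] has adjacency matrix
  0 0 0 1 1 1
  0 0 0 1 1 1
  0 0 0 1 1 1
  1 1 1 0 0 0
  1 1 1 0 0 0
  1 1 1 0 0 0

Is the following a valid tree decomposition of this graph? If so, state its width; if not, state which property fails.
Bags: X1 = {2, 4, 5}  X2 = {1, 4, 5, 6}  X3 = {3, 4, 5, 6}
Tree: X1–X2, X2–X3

No — edge (6,2) lies in no bag.

A tree decomposition must satisfy three properties: every vertex lies in some bag; for every edge, both endpoints lie together in some bag; and for every vertex, the bags containing it form a connected subtree. Here edge (6,2) lies in no bag, so the decomposition is invalid.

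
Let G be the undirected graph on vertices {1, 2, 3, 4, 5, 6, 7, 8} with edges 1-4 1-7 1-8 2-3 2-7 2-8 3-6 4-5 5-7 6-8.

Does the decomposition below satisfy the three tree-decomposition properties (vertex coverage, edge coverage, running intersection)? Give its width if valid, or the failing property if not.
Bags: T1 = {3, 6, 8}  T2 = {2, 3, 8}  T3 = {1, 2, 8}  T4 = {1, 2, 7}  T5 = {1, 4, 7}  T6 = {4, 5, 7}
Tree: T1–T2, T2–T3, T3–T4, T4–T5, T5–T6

Yes; width 2.

Checking the three conditions: (i) the bags cover all of {1, 2, 3, 4, 5, 6, 7, 8}; (ii) for each edge, some bag contains both endpoints; (iii) the bags containing any fixed vertex form a subtree. All hold, so the decomposition is valid with width 3 − 1 = 2.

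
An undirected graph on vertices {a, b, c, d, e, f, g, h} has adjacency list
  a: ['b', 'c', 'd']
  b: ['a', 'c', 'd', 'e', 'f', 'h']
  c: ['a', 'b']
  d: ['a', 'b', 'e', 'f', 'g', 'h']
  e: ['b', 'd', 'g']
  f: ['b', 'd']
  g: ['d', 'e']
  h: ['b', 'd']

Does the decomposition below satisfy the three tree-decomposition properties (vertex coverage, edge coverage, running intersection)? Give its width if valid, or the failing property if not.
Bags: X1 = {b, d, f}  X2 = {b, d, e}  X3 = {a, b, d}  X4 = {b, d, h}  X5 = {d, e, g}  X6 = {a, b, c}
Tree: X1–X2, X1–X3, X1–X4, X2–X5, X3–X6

Every vertex of G appears in some bag (union = {a, b, c, d, e, f, g, h}); every edge is covered by a bag; and for each vertex v the set of bags containing v is connected in the bag tree. The decomposition is therefore valid. The largest bag has 3 vertices, so the width is 2.

Yes; width 2.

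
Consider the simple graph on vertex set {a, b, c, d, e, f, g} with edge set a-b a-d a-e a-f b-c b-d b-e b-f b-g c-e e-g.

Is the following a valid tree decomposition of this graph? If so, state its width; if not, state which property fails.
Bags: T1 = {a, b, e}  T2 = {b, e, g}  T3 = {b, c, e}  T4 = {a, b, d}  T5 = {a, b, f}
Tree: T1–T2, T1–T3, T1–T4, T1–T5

Yes; width 2.

Checking the three conditions: (i) the bags cover all of {a, b, c, d, e, f, g}; (ii) for each edge, some bag contains both endpoints; (iii) the bags containing any fixed vertex form a subtree. All hold, so the decomposition is valid with width 3 − 1 = 2.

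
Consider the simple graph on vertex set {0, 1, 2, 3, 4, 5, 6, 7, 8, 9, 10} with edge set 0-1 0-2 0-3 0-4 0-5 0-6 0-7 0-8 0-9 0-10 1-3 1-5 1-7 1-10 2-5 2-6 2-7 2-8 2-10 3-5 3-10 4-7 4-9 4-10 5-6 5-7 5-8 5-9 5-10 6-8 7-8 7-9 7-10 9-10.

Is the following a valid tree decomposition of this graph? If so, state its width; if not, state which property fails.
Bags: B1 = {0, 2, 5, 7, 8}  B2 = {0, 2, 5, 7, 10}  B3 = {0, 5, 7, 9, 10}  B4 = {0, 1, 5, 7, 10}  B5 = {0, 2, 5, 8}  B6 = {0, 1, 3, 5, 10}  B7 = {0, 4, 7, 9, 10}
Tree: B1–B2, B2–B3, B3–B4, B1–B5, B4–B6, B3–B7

No — vertex 6 appears in no bag.

A tree decomposition must satisfy three properties: every vertex lies in some bag; for every edge, both endpoints lie together in some bag; and for every vertex, the bags containing it form a connected subtree. Here vertex 6 appears in no bag, so the decomposition is invalid.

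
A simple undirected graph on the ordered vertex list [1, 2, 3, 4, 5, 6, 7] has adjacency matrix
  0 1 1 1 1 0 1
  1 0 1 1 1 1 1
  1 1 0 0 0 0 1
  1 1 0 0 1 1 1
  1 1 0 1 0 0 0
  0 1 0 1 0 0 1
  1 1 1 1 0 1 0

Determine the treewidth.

3

A width-3 tree decomposition is:
Bags: B1 = {1, 2, 3, 7}  B2 = {1, 2, 4, 7}  B3 = {2, 4, 6, 7}  B4 = {1, 2, 4, 5}
Tree: B1–B2, B2–B3, B2–B4
Each bag holds 4 vertices, so the decomposition has width 3, which upper-bounds the treewidth. On the other hand G contains the 4-clique {1, 2, 3, 7}. A clique must lie in a single bag of any decomposition, so no decomposition can have width below 3. Hence tw(G) = 3 exactly.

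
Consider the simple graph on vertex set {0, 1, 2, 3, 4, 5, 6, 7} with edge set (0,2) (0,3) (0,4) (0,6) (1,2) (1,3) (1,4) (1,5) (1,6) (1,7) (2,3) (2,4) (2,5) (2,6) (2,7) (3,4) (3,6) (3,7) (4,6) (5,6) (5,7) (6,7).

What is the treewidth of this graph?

4

A width-4 tree decomposition is:
Bags: B1 = {1, 2, 3, 6, 7}  B2 = {1, 2, 3, 4, 6}  B3 = {0, 2, 3, 4, 6}  B4 = {1, 2, 5, 6, 7}
Tree: B1–B2, B2–B3, B1–B4
Each bag holds 5 vertices, so the decomposition has width 4, which upper-bounds the treewidth. On the other hand G contains the 5-clique {0, 2, 3, 4, 6}. A clique must lie in a single bag of any decomposition, so no decomposition can have width below 4. Hence tw(G) = 4 exactly.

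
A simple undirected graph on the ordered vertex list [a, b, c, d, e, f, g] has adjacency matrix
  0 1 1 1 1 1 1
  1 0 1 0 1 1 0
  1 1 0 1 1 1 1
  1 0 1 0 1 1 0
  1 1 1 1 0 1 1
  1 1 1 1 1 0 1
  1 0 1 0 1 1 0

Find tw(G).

4

A width-4 tree decomposition is:
Bags: B1 = {a, b, c, e, f}  B2 = {a, c, d, e, f}  B3 = {a, c, e, f, g}
Tree: B1–B2, B1–B3
The largest bag has 5 vertices, giving width 4; this decomposition certifies tw(G) ≤ 4. For the lower bound, the 5 vertices {a, c, d, e, f} are pairwise adjacent, and any tree decomposition puts a clique entirely inside one bag — forcing width ≥ 4. Therefore the treewidth is 4.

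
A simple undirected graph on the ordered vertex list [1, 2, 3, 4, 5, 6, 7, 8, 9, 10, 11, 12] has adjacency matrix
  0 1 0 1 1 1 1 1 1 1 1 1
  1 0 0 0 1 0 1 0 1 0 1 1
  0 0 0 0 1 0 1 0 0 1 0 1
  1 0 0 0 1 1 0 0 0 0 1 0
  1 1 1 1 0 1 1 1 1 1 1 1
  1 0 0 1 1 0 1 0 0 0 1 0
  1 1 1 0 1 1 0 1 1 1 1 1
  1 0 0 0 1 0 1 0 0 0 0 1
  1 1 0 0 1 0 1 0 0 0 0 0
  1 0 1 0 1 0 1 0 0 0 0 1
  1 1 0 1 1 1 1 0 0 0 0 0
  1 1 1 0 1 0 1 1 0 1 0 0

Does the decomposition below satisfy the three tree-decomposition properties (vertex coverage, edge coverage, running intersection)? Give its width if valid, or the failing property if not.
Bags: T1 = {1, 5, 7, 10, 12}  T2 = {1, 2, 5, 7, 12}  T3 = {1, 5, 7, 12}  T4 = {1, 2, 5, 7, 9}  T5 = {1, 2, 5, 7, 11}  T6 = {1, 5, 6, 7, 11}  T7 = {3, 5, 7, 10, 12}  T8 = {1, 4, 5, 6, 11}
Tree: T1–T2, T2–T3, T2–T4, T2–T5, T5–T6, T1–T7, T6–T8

No — vertex 8 appears in no bag.

A tree decomposition must satisfy three properties: every vertex lies in some bag; for every edge, both endpoints lie together in some bag; and for every vertex, the bags containing it form a connected subtree. Here vertex 8 appears in no bag, so the decomposition is invalid.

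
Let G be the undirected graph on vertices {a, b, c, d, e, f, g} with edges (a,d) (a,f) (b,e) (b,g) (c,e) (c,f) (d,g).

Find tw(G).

2

A width-2 tree decomposition is:
Bags: B1 = {b, d, g}  B2 = {b, d, e}  B3 = {c, d, e}  B4 = {c, d, f}  B5 = {a, d, f}
Tree: B1–B2, B2–B3, B3–B4, B4–B5
Every bag has size at most 3, so the width is 3 − 1 = 2 and tw(G) ≤ 2. The edges d–g–b–e–c–f–a–d form a cycle, so G is not a tree and its treewidth is at least 2. The upper and lower bounds meet at 2, so that is the treewidth.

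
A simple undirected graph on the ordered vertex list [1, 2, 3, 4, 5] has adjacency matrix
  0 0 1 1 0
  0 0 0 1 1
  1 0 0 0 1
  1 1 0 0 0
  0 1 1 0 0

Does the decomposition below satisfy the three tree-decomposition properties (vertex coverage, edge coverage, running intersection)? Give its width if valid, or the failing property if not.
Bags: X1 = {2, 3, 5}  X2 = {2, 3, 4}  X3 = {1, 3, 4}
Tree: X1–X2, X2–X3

Yes; width 2.

Every vertex of G appears in some bag (union = {1, 2, 3, 4, 5}); every edge is covered by a bag; and for each vertex v the set of bags containing v is connected in the bag tree. The decomposition is therefore valid. The largest bag has 3 vertices, so the width is 2.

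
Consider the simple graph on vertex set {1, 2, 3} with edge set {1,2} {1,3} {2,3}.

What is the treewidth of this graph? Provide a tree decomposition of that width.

Treewidth 2.
One such decomposition:
Bags: B1 = {1, 2, 3}
Tree: (single bag)

A single bag containing all 3 vertices is trivially a valid decomposition of width 2. For the lower bound, the 3 vertices {1, 2, 3} are pairwise adjacent, and any tree decomposition puts a clique entirely inside one bag — forcing width ≥ 2. Combining the bounds, tw(G) = 2.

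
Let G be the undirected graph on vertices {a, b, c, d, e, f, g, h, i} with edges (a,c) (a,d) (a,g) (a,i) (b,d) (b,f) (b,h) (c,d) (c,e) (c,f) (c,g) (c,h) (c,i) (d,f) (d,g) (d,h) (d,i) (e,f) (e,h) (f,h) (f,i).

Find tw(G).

A width-3 tree decomposition is:
Bags: B1 = {c, d, f, h}  B2 = {b, d, f, h}  B3 = {c, e, f, h}  B4 = {c, d, f, i}  B5 = {a, c, d, i}  B6 = {a, c, d, g}
Tree: B1–B2, B1–B3, B1–B4, B4–B5, B5–B6
Every bag has size at most 4, so the width is 4 − 1 = 3 and tw(G) ≤ 3. Conversely, {a, c, d, g} is a clique of size 4, and the vertices of any clique must share a bag in every tree decomposition; so some bag has ≥ 4 vertices and tw(G) ≥ 3. Combining the bounds, tw(G) = 3.

3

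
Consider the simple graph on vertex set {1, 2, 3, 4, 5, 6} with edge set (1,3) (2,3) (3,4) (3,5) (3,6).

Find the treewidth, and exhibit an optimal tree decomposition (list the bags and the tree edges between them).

Treewidth 1.
One such decomposition:
Bags: B1 = {3, 6}  B2 = {3, 4}  B3 = {3, 5}  B4 = {2, 3}  B5 = {1, 3}
Tree: B1–B2, B2–B3, B2–B4, B1–B5

Each bag holds 2 vertices, so the decomposition has width 1, which upper-bounds the treewidth. G has an edge, so its treewidth is at least 1. Hence tw(G) = 1 exactly.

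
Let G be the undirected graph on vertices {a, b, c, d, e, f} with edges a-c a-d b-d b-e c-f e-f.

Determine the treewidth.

2

A width-2 tree decomposition is:
Bags: B1 = {a, b, d}  B2 = {a, b, c}  B3 = {b, c, f}  B4 = {b, e, f}
Tree: B1–B2, B2–B3, B3–B4
Each bag holds 3 vertices, so the decomposition has width 2, which upper-bounds the treewidth. The edges b–d–a–c–f–e–b form a cycle, so G is not a tree and its treewidth is at least 2. Therefore the treewidth is 2.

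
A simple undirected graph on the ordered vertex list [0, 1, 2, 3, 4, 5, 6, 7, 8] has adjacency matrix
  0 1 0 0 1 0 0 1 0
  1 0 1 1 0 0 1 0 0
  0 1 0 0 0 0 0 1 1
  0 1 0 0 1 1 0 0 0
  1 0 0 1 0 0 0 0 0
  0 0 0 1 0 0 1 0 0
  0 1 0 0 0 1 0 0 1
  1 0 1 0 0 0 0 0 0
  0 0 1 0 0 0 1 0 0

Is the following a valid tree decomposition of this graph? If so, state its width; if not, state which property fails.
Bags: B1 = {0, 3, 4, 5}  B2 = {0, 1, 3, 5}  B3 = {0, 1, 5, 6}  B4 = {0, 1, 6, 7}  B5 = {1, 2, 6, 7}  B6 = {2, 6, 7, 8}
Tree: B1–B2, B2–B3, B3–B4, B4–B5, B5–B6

Yes; width 3.

Vertex coverage: the bags together contain {0, 1, 2, 3, 4, 5, 6, 7, 8}, the full vertex set. Edge coverage: each edge of G has both endpoints in at least one bag. Running intersection: for every vertex, the bags containing it form a connected subtree. All three properties hold, so this is a valid tree decomposition of width max|bag| − 1 = 3, and hence tw(G) ≤ 3.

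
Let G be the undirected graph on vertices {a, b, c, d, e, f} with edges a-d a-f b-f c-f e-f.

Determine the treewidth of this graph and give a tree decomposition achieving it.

Every bag has size at most 2, so the width is 2 − 1 = 1 and tw(G) ≤ 1. Any graph with an edge has treewidth ≥ 1, and G has the edge f–b. Combining the bounds, tw(G) = 1.

Treewidth 1.
One optimal decomposition is:
Bags: B1 = {b, f}  B2 = {c, f}  B3 = {a, f}  B4 = {a, d}  B5 = {e, f}
Tree: B1–B2, B2–B3, B3–B4, B2–B5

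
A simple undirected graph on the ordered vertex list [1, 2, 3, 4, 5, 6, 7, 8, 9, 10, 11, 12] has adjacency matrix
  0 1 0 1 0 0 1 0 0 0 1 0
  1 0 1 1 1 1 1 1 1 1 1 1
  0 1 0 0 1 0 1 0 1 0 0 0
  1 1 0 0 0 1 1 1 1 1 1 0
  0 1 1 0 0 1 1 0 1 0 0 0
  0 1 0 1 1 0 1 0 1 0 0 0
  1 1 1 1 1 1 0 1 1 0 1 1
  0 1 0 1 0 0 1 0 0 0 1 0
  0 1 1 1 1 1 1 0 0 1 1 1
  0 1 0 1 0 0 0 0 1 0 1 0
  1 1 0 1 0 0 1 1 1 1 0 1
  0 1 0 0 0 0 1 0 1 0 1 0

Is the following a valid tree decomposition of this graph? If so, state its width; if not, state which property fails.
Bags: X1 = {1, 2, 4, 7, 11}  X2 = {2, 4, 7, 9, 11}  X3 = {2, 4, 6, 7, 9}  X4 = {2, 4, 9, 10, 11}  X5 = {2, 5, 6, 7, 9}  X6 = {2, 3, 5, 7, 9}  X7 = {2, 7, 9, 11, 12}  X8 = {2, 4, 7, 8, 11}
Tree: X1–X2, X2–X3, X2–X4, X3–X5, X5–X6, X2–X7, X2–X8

Every vertex of G appears in some bag (union = {1, 2, 3, 4, 5, 6, 7, 8, 9, 10, 11, 12}); every edge is covered by a bag; and for each vertex v the set of bags containing v is connected in the bag tree. The decomposition is therefore valid. The largest bag has 5 vertices, so the width is 4.

Yes; width 4.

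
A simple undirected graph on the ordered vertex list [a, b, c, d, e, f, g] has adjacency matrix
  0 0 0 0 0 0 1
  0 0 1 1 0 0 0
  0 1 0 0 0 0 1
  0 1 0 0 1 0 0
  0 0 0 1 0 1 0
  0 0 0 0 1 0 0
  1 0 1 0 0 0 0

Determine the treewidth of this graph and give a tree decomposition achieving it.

Every bag has size at most 2, so the width is 2 − 1 = 1 and tw(G) ≤ 1. Any graph with an edge has treewidth ≥ 1, and G has the edge a–g. Therefore the treewidth is 1.

Treewidth 1.
Bags: B1 = {a, g}  B2 = {c, g}  B3 = {b, c}  B4 = {b, d}  B5 = {d, e}  B6 = {e, f}
Tree: B1–B2, B2–B3, B3–B4, B4–B5, B5–B6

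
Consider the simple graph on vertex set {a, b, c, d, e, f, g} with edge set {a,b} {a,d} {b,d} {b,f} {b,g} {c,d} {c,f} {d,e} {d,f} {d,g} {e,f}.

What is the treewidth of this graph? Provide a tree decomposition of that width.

The largest bag has 3 vertices, giving width 2; this decomposition certifies tw(G) ≤ 2. Conversely, {b, d, g} is a clique of size 3, and the vertices of any clique must share a bag in every tree decomposition; so some bag has ≥ 3 vertices and tw(G) ≥ 2. Therefore the treewidth is 2.

Treewidth 2.
One such decomposition:
Bags: B1 = {b, d, f}  B2 = {a, b, d}  B3 = {d, e, f}  B4 = {b, d, g}  B5 = {c, d, f}
Tree: B1–B2, B1–B3, B2–B4, B1–B5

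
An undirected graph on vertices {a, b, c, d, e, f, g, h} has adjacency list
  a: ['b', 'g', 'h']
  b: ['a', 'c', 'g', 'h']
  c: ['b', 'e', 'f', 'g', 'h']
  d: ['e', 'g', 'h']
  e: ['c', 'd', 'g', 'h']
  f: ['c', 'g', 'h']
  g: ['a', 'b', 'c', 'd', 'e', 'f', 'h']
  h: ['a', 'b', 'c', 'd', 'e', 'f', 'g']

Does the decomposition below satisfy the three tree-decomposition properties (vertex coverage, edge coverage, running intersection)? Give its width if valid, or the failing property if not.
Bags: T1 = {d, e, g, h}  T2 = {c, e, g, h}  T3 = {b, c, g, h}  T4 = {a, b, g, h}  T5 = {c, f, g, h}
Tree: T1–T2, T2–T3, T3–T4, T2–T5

Vertex coverage: the bags together contain {a, b, c, d, e, f, g, h}, the full vertex set. Edge coverage: each edge of G has both endpoints in at least one bag. Running intersection: for every vertex, the bags containing it form a connected subtree. All three properties hold, so this is a valid tree decomposition of width max|bag| − 1 = 3, and hence tw(G) ≤ 3.

Yes; width 3.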